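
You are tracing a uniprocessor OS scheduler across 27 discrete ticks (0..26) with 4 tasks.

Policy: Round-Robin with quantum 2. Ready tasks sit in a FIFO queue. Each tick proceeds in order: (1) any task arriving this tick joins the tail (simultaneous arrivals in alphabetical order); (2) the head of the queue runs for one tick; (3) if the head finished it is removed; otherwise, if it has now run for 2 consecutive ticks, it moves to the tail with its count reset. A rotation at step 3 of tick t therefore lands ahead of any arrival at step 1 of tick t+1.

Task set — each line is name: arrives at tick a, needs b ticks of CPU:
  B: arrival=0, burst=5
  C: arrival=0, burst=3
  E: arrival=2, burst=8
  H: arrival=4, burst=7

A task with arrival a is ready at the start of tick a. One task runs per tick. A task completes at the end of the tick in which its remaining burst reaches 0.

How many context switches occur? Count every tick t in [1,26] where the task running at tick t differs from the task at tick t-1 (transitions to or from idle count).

t=0: queue=[B,C] q_used=0 → run B
t=1: queue=[B,C] q_used=1 → run B
t=2: queue=[C,B,E] q_used=0 → run C
t=3: queue=[C,B,E] q_used=1 → run C
t=4: queue=[B,E,C,H] q_used=0 → run B
t=5: queue=[B,E,C,H] q_used=1 → run B
t=6: queue=[E,C,H,B] q_used=0 → run E
t=7: queue=[E,C,H,B] q_used=1 → run E
t=8: queue=[C,H,B,E] q_used=0 → run C
t=9: queue=[H,B,E] q_used=0 → run H
t=10: queue=[H,B,E] q_used=1 → run H
t=11: queue=[B,E,H] q_used=0 → run B
t=12: queue=[E,H] q_used=0 → run E
t=13: queue=[E,H] q_used=1 → run E
t=14: queue=[H,E] q_used=0 → run H
t=15: queue=[H,E] q_used=1 → run H
t=16: queue=[E,H] q_used=0 → run E
t=17: queue=[E,H] q_used=1 → run E
t=18: queue=[H,E] q_used=0 → run H
t=19: queue=[H,E] q_used=1 → run H
t=20: queue=[E,H] q_used=0 → run E
t=21: queue=[E,H] q_used=1 → run E
t=22: queue=[H] q_used=0 → run H
t=23: (idle)
t=24: (idle)
t=25: (idle)
t=26: (idle)

context switches = 13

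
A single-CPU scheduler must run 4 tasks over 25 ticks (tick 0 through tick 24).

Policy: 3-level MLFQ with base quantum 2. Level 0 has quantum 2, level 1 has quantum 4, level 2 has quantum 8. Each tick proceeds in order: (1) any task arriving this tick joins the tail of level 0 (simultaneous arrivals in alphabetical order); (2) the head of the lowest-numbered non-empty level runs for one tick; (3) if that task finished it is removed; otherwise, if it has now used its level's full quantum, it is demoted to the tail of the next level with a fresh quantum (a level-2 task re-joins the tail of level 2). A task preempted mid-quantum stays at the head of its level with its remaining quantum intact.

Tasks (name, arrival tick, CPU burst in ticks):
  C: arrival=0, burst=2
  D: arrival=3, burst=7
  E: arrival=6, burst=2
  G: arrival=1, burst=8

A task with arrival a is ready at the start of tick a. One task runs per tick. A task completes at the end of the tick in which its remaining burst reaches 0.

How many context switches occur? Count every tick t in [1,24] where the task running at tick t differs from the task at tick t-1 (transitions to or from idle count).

t=0: L0/L1/L2 = C/-/- → run C
t=1: L0/L1/L2 = CG/-/- → run C
t=2: L0/L1/L2 = G/-/- → run G
t=3: L0/L1/L2 = GD/-/- → run G
t=4: L0/L1/L2 = D/G/- → run D
t=5: L0/L1/L2 = D/G/- → run D
t=6: L0/L1/L2 = E/GD/- → run E
t=7: L0/L1/L2 = E/GD/- → run E
t=8: L0/L1/L2 = -/GD/- → run G
t=9: L0/L1/L2 = -/GD/- → run G
t=10: L0/L1/L2 = -/GD/- → run G
t=11: L0/L1/L2 = -/GD/- → run G
t=12: L0/L1/L2 = -/D/G → run D
t=13: L0/L1/L2 = -/D/G → run D
t=14: L0/L1/L2 = -/D/G → run D
t=15: L0/L1/L2 = -/D/G → run D
t=16: L0/L1/L2 = -/-/GD → run G
t=17: L0/L1/L2 = -/-/GD → run G
t=18: L0/L1/L2 = -/-/D → run D
t=19: (idle)
t=20: (idle)
t=21: (idle)
t=22: (idle)
t=23: (idle)
t=24: (idle)

context switches = 8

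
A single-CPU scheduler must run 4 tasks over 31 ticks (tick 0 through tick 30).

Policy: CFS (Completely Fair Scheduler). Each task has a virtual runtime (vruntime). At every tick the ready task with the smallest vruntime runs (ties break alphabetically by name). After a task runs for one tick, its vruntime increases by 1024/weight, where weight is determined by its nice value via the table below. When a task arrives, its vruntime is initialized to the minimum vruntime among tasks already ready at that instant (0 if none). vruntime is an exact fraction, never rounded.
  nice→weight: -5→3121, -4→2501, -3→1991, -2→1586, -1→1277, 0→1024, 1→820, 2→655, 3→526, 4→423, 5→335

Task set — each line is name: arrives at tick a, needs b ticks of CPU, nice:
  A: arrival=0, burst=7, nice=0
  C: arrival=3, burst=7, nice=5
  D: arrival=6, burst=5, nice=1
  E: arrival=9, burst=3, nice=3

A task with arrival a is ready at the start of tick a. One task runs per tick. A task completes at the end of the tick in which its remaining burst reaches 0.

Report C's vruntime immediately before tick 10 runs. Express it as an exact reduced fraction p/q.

vruntime(C, start of tick 10) = 3053/335

t=0: vr[A=0] → run A
t=1: vr[A=1] → run A
t=2: vr[A=2] → run A
t=3: vr[A=3 C=3] → run A
t=4: vr[A=4 C=3] → run C
t=5: vr[A=4 C=2029/335] → run A
t=6: vr[A=5 C=2029/335 D=5] → run A
t=7: vr[A=6 C=2029/335 D=5] → run D
t=8: vr[A=6 C=2029/335 D=1281/205] → run A
t=9: vr[C=2029/335 D=1281/205 E=2029/335] → run C
t=10: vr[C=3053/335 D=1281/205 E=2029/335] → run E
t=11: vr[C=3053/335 D=1281/205 E=705147/88105] → run D
t=12: vr[C=3053/335 D=1537/205 E=705147/88105] → run D
t=13: vr[C=3053/335 D=1793/205 E=705147/88105] → run E
t=14: vr[C=3053/335 D=1793/205 E=876667/88105] → run D
t=15: vr[C=3053/335 D=2049/205 E=876667/88105] → run C
t=16: vr[C=4077/335 D=2049/205 E=876667/88105] → run E
t=17: vr[C=4077/335 D=2049/205] → run D
t=18: vr[C=4077/335] → run C
t=19: vr[C=5101/335] → run C
t=20: vr[C=1225/67] → run C
t=21: vr[C=7149/335] → run C
t=22: (idle)
t=23: (idle)
t=24: (idle)
t=25: (idle)
t=26: (idle)
t=27: (idle)
t=28: (idle)
t=29: (idle)
t=30: (idle)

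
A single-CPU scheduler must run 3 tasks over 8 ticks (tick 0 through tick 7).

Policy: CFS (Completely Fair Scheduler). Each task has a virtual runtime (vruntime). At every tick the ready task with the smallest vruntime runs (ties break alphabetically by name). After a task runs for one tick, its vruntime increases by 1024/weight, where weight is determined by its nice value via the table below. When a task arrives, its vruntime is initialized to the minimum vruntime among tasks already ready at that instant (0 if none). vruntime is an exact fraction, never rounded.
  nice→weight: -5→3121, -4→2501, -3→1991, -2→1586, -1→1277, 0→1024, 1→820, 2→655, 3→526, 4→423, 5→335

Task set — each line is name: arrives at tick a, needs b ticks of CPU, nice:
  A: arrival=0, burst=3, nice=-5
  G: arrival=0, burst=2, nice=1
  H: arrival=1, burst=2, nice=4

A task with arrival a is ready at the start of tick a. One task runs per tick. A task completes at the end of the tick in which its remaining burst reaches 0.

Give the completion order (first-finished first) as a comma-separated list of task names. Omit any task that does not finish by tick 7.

t=0: vr[A=0 G=0] → run A
t=1: vr[A=1024/3121 G=0 H=0] → run G
t=2: vr[A=1024/3121 G=256/205 H=0] → run H
t=3: vr[A=1024/3121 G=256/205 H=1024/423] → run A
t=4: vr[A=2048/3121 G=256/205 H=1024/423] → run A
t=5: vr[G=256/205 H=1024/423] → run G
t=6: vr[H=1024/423] → run H
t=7: (idle)

completion order = A, G, H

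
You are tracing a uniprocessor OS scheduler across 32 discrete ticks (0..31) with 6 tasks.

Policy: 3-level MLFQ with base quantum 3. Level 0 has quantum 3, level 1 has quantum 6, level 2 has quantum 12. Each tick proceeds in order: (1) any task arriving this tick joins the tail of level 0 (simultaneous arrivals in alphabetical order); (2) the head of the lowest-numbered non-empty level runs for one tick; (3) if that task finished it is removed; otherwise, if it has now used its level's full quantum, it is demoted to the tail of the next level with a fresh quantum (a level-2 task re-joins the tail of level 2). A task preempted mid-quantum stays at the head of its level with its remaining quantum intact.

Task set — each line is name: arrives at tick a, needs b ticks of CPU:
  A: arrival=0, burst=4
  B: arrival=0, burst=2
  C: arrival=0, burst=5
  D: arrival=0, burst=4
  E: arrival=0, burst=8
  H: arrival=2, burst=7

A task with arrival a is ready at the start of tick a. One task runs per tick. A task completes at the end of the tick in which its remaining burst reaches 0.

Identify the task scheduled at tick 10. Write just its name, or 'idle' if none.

running at tick 10 = D

t=0: L0/L1/L2 = ABCDE/-/- → run A
t=1: L0/L1/L2 = ABCDE/-/- → run A
t=2: L0/L1/L2 = ABCDEH/-/- → run A
t=3: L0/L1/L2 = BCDEH/A/- → run B
t=4: L0/L1/L2 = BCDEH/A/- → run B
t=5: L0/L1/L2 = CDEH/A/- → run C
t=6: L0/L1/L2 = CDEH/A/- → run C
t=7: L0/L1/L2 = CDEH/A/- → run C
t=8: L0/L1/L2 = DEH/AC/- → run D
t=9: L0/L1/L2 = DEH/AC/- → run D
t=10: L0/L1/L2 = DEH/AC/- → run D
t=11: L0/L1/L2 = EH/ACD/- → run E
t=12: L0/L1/L2 = EH/ACD/- → run E
t=13: L0/L1/L2 = EH/ACD/- → run E
t=14: L0/L1/L2 = H/ACDE/- → run H
t=15: L0/L1/L2 = H/ACDE/- → run H
t=16: L0/L1/L2 = H/ACDE/- → run H
t=17: L0/L1/L2 = -/ACDEH/- → run A
t=18: L0/L1/L2 = -/CDEH/- → run C
t=19: L0/L1/L2 = -/CDEH/- → run C
t=20: L0/L1/L2 = -/DEH/- → run D
t=21: L0/L1/L2 = -/EH/- → run E
t=22: L0/L1/L2 = -/EH/- → run E
t=23: L0/L1/L2 = -/EH/- → run E
t=24: L0/L1/L2 = -/EH/- → run E
t=25: L0/L1/L2 = -/EH/- → run E
t=26: L0/L1/L2 = -/H/- → run H
t=27: L0/L1/L2 = -/H/- → run H
t=28: L0/L1/L2 = -/H/- → run H
t=29: L0/L1/L2 = -/H/- → run H
t=30: (idle)
t=31: (idle)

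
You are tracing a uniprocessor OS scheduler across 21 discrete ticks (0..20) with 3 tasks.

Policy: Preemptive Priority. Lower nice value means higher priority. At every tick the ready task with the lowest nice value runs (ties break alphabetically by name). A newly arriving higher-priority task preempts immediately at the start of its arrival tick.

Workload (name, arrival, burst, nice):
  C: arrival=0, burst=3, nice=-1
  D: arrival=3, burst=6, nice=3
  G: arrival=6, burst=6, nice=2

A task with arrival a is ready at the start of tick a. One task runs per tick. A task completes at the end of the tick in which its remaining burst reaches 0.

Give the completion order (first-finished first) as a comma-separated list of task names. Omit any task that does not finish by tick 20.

t=0: ready={C} → run C
t=1: ready={C} → run C
t=2: ready={C} → run C
t=3: ready={D} → run D
t=4: ready={D} → run D
t=5: ready={D} → run D
t=6: ready={D,G} → run G
t=7: ready={D,G} → run G
t=8: ready={D,G} → run G
t=9: ready={D,G} → run G
t=10: ready={D,G} → run G
t=11: ready={D,G} → run G
t=12: ready={D} → run D
t=13: ready={D} → run D
t=14: ready={D} → run D
t=15: (idle)
t=16: (idle)
t=17: (idle)
t=18: (idle)
t=19: (idle)
t=20: (idle)

completion order = C, G, D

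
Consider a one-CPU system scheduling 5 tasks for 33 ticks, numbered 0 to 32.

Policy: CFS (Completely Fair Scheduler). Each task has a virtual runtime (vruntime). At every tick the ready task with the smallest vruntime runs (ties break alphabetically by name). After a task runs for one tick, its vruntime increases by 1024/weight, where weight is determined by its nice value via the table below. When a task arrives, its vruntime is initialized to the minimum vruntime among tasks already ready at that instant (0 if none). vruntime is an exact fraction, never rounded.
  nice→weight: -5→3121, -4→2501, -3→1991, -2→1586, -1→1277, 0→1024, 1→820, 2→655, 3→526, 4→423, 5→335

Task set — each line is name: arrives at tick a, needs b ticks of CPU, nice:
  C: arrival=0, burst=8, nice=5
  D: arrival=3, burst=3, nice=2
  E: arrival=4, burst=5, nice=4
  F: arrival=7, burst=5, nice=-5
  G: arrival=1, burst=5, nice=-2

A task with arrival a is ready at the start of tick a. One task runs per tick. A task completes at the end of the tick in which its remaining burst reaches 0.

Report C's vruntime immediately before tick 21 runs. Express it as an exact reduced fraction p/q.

vruntime(C, start of tick 21) = 4096/335

t=0: vr[C=0] → run C
t=1: vr[C=1024/335 G=1024/335] → run C
t=2: vr[C=2048/335 G=1024/335] → run G
t=3: vr[C=2048/335 D=983552/265655 G=983552/265655] → run D
t=4: vr[C=2048/335 D=183251456/34800805 E=983552/265655 G=983552/265655] → run E
t=5: vr[C=2048/335 D=183251456/34800805 E=688073216/112372065 G=983552/265655] → run G
t=6: vr[C=2048/335 D=183251456/34800805 E=688073216/112372065 G=1155072/265655] → run G
t=7: vr[C=2048/335 D=183251456/34800805 E=688073216/112372065 F=1326592/265655 G=1326592/265655] → run F
t=8: vr[C=2048/335 D=183251456/34800805 E=688073216/112372065 F=4412324352/829109255 G=1326592/265655] → run G
t=9: vr[C=2048/335 D=183251456/34800805 E=688073216/112372065 F=4412324352/829109255 G=1498112/265655] → run D
t=10: vr[C=2048/335 D=47531520/6960161 E=688073216/112372065 F=4412324352/829109255 G=1498112/265655] → run F
t=11: vr[C=2048/335 D=47531520/6960161 E=688073216/112372065 F=4684355072/829109255 G=1498112/265655] → run G
t=12: vr[C=2048/335 D=47531520/6960161 E=688073216/112372065 F=4684355072/829109255] → run F
t=13: vr[C=2048/335 D=47531520/6960161 E=688073216/112372065 F=4956385792/829109255] → run F
t=14: vr[C=2048/335 D=47531520/6960161 E=688073216/112372065 F=5228416512/829109255] → run C
t=15: vr[C=3072/335 D=47531520/6960161 E=688073216/112372065 F=5228416512/829109255] → run E
t=16: vr[C=3072/335 D=47531520/6960161 E=960103936/112372065 F=5228416512/829109255] → run F
t=17: vr[C=3072/335 D=47531520/6960161 E=960103936/112372065] → run D
t=18: vr[C=3072/335 E=960103936/112372065] → run E
t=19: vr[C=3072/335 E=410711552/37457355] → run C
t=20: vr[C=4096/335 E=410711552/37457355] → run E
t=21: vr[C=4096/335 E=1504165376/112372065] → run C
t=22: vr[C=1024/67 E=1504165376/112372065] → run E
t=23: vr[C=1024/67] → run C
t=24: vr[C=6144/335] → run C
t=25: vr[C=7168/335] → run C
t=26: (idle)
t=27: (idle)
t=28: (idle)
t=29: (idle)
t=30: (idle)
t=31: (idle)
t=32: (idle)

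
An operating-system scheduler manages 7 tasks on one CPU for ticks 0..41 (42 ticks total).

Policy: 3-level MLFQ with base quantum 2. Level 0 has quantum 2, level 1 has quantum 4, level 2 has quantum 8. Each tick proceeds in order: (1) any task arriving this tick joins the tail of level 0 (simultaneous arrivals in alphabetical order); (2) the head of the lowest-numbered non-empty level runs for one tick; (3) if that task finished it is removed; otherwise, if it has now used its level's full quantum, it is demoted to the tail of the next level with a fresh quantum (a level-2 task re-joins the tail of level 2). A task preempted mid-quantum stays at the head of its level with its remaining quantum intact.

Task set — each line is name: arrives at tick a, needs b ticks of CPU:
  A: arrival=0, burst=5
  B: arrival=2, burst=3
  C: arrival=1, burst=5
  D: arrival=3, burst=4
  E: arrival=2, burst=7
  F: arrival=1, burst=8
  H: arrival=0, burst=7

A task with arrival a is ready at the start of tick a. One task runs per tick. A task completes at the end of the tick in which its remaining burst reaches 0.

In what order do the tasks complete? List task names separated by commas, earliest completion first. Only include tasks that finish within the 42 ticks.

t=0: L0/L1/L2 = AH/-/- → run A
t=1: L0/L1/L2 = AHCF/-/- → run A
t=2: L0/L1/L2 = HCFBE/A/- → run H
t=3: L0/L1/L2 = HCFBED/A/- → run H
t=4: L0/L1/L2 = CFBED/AH/- → run C
t=5: L0/L1/L2 = CFBED/AH/- → run C
t=6: L0/L1/L2 = FBED/AHC/- → run F
t=7: L0/L1/L2 = FBED/AHC/- → run F
t=8: L0/L1/L2 = BED/AHCF/- → run B
t=9: L0/L1/L2 = BED/AHCF/- → run B
t=10: L0/L1/L2 = ED/AHCFB/- → run E
t=11: L0/L1/L2 = ED/AHCFB/- → run E
t=12: L0/L1/L2 = D/AHCFBE/- → run D
t=13: L0/L1/L2 = D/AHCFBE/- → run D
t=14: L0/L1/L2 = -/AHCFBED/- → run A
t=15: L0/L1/L2 = -/AHCFBED/- → run A
t=16: L0/L1/L2 = -/AHCFBED/- → run A
t=17: L0/L1/L2 = -/HCFBED/- → run H
t=18: L0/L1/L2 = -/HCFBED/- → run H
t=19: L0/L1/L2 = -/HCFBED/- → run H
t=20: L0/L1/L2 = -/HCFBED/- → run H
t=21: L0/L1/L2 = -/CFBED/H → run C
t=22: L0/L1/L2 = -/CFBED/H → run C
t=23: L0/L1/L2 = -/CFBED/H → run C
t=24: L0/L1/L2 = -/FBED/H → run F
t=25: L0/L1/L2 = -/FBED/H → run F
t=26: L0/L1/L2 = -/FBED/H → run F
t=27: L0/L1/L2 = -/FBED/H → run F
t=28: L0/L1/L2 = -/BED/HF → run B
t=29: L0/L1/L2 = -/ED/HF → run E
t=30: L0/L1/L2 = -/ED/HF → run E
t=31: L0/L1/L2 = -/ED/HF → run E
t=32: L0/L1/L2 = -/ED/HF → run E
t=33: L0/L1/L2 = -/D/HFE → run D
t=34: L0/L1/L2 = -/D/HFE → run D
t=35: L0/L1/L2 = -/-/HFE → run H
t=36: L0/L1/L2 = -/-/FE → run F
t=37: L0/L1/L2 = -/-/FE → run F
t=38: L0/L1/L2 = -/-/E → run E
t=39: (idle)
t=40: (idle)
t=41: (idle)

completion order = A, C, B, D, H, F, E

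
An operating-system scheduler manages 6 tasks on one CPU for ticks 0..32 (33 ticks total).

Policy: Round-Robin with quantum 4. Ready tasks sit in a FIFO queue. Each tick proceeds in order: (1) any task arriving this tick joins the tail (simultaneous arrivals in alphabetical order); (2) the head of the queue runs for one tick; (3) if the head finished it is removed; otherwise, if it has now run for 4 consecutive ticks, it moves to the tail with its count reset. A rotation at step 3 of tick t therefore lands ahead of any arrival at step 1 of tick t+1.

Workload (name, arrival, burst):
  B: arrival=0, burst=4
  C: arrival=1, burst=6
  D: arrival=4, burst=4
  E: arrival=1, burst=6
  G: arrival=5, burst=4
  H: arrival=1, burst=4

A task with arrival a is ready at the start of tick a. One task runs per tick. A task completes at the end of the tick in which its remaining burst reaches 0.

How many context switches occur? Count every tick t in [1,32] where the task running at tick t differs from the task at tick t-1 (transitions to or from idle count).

context switches = 8

t=0: queue=[B] q_used=0 → run B
t=1: queue=[B,C,E,H] q_used=1 → run B
t=2: queue=[B,C,E,H] q_used=2 → run B
t=3: queue=[B,C,E,H] q_used=3 → run B
t=4: queue=[C,E,H,D] q_used=0 → run C
t=5: queue=[C,E,H,D,G] q_used=1 → run C
t=6: queue=[C,E,H,D,G] q_used=2 → run C
t=7: queue=[C,E,H,D,G] q_used=3 → run C
t=8: queue=[E,H,D,G,C] q_used=0 → run E
t=9: queue=[E,H,D,G,C] q_used=1 → run E
t=10: queue=[E,H,D,G,C] q_used=2 → run E
t=11: queue=[E,H,D,G,C] q_used=3 → run E
t=12: queue=[H,D,G,C,E] q_used=0 → run H
t=13: queue=[H,D,G,C,E] q_used=1 → run H
t=14: queue=[H,D,G,C,E] q_used=2 → run H
t=15: queue=[H,D,G,C,E] q_used=3 → run H
t=16: queue=[D,G,C,E] q_used=0 → run D
t=17: queue=[D,G,C,E] q_used=1 → run D
t=18: queue=[D,G,C,E] q_used=2 → run D
t=19: queue=[D,G,C,E] q_used=3 → run D
t=20: queue=[G,C,E] q_used=0 → run G
t=21: queue=[G,C,E] q_used=1 → run G
t=22: queue=[G,C,E] q_used=2 → run G
t=23: queue=[G,C,E] q_used=3 → run G
t=24: queue=[C,E] q_used=0 → run C
t=25: queue=[C,E] q_used=1 → run C
t=26: queue=[E] q_used=0 → run E
t=27: queue=[E] q_used=1 → run E
t=28: (idle)
t=29: (idle)
t=30: (idle)
t=31: (idle)
t=32: (idle)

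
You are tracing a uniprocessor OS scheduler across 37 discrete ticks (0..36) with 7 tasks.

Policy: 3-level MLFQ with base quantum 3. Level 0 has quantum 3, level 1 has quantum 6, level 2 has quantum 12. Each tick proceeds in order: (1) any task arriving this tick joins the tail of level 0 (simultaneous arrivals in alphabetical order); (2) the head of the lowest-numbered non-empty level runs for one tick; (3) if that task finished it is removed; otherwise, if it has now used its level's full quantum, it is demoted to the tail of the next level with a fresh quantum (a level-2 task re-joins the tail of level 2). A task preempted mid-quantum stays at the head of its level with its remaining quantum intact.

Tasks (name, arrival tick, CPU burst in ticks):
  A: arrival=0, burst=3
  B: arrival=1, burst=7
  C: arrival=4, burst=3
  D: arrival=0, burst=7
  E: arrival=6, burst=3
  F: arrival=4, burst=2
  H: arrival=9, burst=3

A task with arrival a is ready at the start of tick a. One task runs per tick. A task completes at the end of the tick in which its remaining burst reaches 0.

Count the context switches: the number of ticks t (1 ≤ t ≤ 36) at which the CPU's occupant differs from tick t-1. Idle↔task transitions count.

context switches = 9

t=0: L0/L1/L2 = AD/-/- → run A
t=1: L0/L1/L2 = ADB/-/- → run A
t=2: L0/L1/L2 = ADB/-/- → run A
t=3: L0/L1/L2 = DB/-/- → run D
t=4: L0/L1/L2 = DBCF/-/- → run D
t=5: L0/L1/L2 = DBCF/-/- → run D
t=6: L0/L1/L2 = BCFE/D/- → run B
t=7: L0/L1/L2 = BCFE/D/- → run B
t=8: L0/L1/L2 = BCFE/D/- → run B
t=9: L0/L1/L2 = CFEH/DB/- → run C
t=10: L0/L1/L2 = CFEH/DB/- → run C
t=11: L0/L1/L2 = CFEH/DB/- → run C
t=12: L0/L1/L2 = FEH/DB/- → run F
t=13: L0/L1/L2 = FEH/DB/- → run F
t=14: L0/L1/L2 = EH/DB/- → run E
t=15: L0/L1/L2 = EH/DB/- → run E
t=16: L0/L1/L2 = EH/DB/- → run E
t=17: L0/L1/L2 = H/DB/- → run H
t=18: L0/L1/L2 = H/DB/- → run H
t=19: L0/L1/L2 = H/DB/- → run H
t=20: L0/L1/L2 = -/DB/- → run D
t=21: L0/L1/L2 = -/DB/- → run D
t=22: L0/L1/L2 = -/DB/- → run D
t=23: L0/L1/L2 = -/DB/- → run D
t=24: L0/L1/L2 = -/B/- → run B
t=25: L0/L1/L2 = -/B/- → run B
t=26: L0/L1/L2 = -/B/- → run B
t=27: L0/L1/L2 = -/B/- → run B
t=28: (idle)
t=29: (idle)
t=30: (idle)
t=31: (idle)
t=32: (idle)
t=33: (idle)
t=34: (idle)
t=35: (idle)
t=36: (idle)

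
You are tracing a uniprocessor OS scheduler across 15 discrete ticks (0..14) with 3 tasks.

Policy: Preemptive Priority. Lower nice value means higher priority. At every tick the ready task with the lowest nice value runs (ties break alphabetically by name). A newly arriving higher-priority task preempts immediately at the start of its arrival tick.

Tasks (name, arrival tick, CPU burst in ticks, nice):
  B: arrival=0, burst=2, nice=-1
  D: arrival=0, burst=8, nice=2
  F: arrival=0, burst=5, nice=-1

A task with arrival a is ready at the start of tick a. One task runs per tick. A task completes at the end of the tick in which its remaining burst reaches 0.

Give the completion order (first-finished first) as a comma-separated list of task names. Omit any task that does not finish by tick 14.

t=0: ready={B,D,F} → run B
t=1: ready={B,D,F} → run B
t=2: ready={D,F} → run F
t=3: ready={D,F} → run F
t=4: ready={D,F} → run F
t=5: ready={D,F} → run F
t=6: ready={D,F} → run F
t=7: ready={D} → run D
t=8: ready={D} → run D
t=9: ready={D} → run D
t=10: ready={D} → run D
t=11: ready={D} → run D
t=12: ready={D} → run D
t=13: ready={D} → run D
t=14: ready={D} → run D

completion order = B, F, D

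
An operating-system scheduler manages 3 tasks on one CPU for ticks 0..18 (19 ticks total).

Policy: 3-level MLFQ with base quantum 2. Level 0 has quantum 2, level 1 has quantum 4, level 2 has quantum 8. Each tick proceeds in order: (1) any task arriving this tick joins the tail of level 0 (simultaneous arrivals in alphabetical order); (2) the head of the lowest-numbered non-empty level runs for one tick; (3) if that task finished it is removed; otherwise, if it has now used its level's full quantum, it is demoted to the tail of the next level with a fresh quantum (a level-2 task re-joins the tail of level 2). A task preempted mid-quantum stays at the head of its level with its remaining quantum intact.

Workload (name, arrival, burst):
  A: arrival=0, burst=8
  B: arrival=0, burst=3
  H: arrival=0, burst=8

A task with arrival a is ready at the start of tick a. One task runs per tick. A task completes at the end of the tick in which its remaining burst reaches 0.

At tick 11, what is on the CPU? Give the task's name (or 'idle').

t=0: L0/L1/L2 = ABH/-/- → run A
t=1: L0/L1/L2 = ABH/-/- → run A
t=2: L0/L1/L2 = BH/A/- → run B
t=3: L0/L1/L2 = BH/A/- → run B
t=4: L0/L1/L2 = H/AB/- → run H
t=5: L0/L1/L2 = H/AB/- → run H
t=6: L0/L1/L2 = -/ABH/- → run A
t=7: L0/L1/L2 = -/ABH/- → run A
t=8: L0/L1/L2 = -/ABH/- → run A
t=9: L0/L1/L2 = -/ABH/- → run A
t=10: L0/L1/L2 = -/BH/A → run B
t=11: L0/L1/L2 = -/H/A → run H
t=12: L0/L1/L2 = -/H/A → run H
t=13: L0/L1/L2 = -/H/A → run H
t=14: L0/L1/L2 = -/H/A → run H
t=15: L0/L1/L2 = -/-/AH → run A
t=16: L0/L1/L2 = -/-/AH → run A
t=17: L0/L1/L2 = -/-/H → run H
t=18: L0/L1/L2 = -/-/H → run H

running at tick 11 = H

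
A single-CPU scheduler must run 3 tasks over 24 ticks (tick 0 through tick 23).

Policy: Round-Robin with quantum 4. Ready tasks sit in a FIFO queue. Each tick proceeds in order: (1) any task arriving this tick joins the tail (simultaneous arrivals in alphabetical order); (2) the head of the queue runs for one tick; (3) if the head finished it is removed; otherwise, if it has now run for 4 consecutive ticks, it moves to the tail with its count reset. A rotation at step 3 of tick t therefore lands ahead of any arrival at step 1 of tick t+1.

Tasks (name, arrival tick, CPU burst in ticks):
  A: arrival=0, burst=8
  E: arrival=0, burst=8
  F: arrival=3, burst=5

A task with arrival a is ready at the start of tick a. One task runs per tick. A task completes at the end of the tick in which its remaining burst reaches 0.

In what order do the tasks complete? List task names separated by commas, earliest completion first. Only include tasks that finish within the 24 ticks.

completion order = A, E, F

t=0: queue=[A,E] q_used=0 → run A
t=1: queue=[A,E] q_used=1 → run A
t=2: queue=[A,E] q_used=2 → run A
t=3: queue=[A,E,F] q_used=3 → run A
t=4: queue=[E,F,A] q_used=0 → run E
t=5: queue=[E,F,A] q_used=1 → run E
t=6: queue=[E,F,A] q_used=2 → run E
t=7: queue=[E,F,A] q_used=3 → run E
t=8: queue=[F,A,E] q_used=0 → run F
t=9: queue=[F,A,E] q_used=1 → run F
t=10: queue=[F,A,E] q_used=2 → run F
t=11: queue=[F,A,E] q_used=3 → run F
t=12: queue=[A,E,F] q_used=0 → run A
t=13: queue=[A,E,F] q_used=1 → run A
t=14: queue=[A,E,F] q_used=2 → run A
t=15: queue=[A,E,F] q_used=3 → run A
t=16: queue=[E,F] q_used=0 → run E
t=17: queue=[E,F] q_used=1 → run E
t=18: queue=[E,F] q_used=2 → run E
t=19: queue=[E,F] q_used=3 → run E
t=20: queue=[F] q_used=0 → run F
t=21: (idle)
t=22: (idle)
t=23: (idle)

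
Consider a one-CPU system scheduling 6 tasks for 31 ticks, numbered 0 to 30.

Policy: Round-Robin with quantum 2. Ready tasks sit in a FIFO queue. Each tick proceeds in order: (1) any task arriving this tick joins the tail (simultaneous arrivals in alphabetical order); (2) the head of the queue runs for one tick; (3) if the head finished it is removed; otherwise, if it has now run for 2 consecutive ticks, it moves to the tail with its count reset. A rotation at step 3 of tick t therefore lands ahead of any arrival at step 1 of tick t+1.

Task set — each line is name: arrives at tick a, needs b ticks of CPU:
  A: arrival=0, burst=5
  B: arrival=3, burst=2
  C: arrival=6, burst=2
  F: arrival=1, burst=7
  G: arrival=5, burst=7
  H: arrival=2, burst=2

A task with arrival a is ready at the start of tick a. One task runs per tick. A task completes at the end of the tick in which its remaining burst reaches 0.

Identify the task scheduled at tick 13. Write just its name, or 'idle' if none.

t=0: queue=[A] q_used=0 → run A
t=1: queue=[A,F] q_used=1 → run A
t=2: queue=[F,A,H] q_used=0 → run F
t=3: queue=[F,A,H,B] q_used=1 → run F
t=4: queue=[A,H,B,F] q_used=0 → run A
t=5: queue=[A,H,B,F,G] q_used=1 → run A
t=6: queue=[H,B,F,G,A,C] q_used=0 → run H
t=7: queue=[H,B,F,G,A,C] q_used=1 → run H
t=8: queue=[B,F,G,A,C] q_used=0 → run B
t=9: queue=[B,F,G,A,C] q_used=1 → run B
t=10: queue=[F,G,A,C] q_used=0 → run F
t=11: queue=[F,G,A,C] q_used=1 → run F
t=12: queue=[G,A,C,F] q_used=0 → run G
t=13: queue=[G,A,C,F] q_used=1 → run G
t=14: queue=[A,C,F,G] q_used=0 → run A
t=15: queue=[C,F,G] q_used=0 → run C
t=16: queue=[C,F,G] q_used=1 → run C
t=17: queue=[F,G] q_used=0 → run F
t=18: queue=[F,G] q_used=1 → run F
t=19: queue=[G,F] q_used=0 → run G
t=20: queue=[G,F] q_used=1 → run G
t=21: queue=[F,G] q_used=0 → run F
t=22: queue=[G] q_used=0 → run G
t=23: queue=[G] q_used=1 → run G
t=24: queue=[G] q_used=0 → run G
t=25: (idle)
t=26: (idle)
t=27: (idle)
t=28: (idle)
t=29: (idle)
t=30: (idle)

running at tick 13 = G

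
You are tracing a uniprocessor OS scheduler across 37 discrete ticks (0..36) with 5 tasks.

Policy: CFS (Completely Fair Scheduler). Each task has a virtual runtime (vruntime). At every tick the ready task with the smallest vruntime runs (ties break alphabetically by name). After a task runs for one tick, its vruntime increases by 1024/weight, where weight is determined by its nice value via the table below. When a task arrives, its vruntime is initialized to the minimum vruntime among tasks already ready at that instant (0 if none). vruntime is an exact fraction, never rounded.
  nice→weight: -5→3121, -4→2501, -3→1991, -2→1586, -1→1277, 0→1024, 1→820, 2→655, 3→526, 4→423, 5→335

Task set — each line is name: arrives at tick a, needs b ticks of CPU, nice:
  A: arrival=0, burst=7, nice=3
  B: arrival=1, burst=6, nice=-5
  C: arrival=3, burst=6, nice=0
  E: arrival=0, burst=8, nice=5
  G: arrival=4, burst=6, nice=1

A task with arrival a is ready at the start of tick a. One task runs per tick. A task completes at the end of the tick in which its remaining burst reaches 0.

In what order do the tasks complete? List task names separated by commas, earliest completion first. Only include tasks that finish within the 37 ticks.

completion order = B, C, G, A, E

t=0: vr[A=0 E=0] → run A
t=1: vr[A=512/263 B=0 E=0] → run B
t=2: vr[A=512/263 B=1024/3121 E=0] → run E
t=3: vr[A=512/263 B=1024/3121 C=1024/3121 E=1024/335] → run B
t=4: vr[A=512/263 B=2048/3121 C=1024/3121 E=1024/335 G=1024/3121] → run C
t=5: vr[A=512/263 B=2048/3121 C=4145/3121 E=1024/335 G=1024/3121] → run G
t=6: vr[A=512/263 B=2048/3121 C=4145/3121 E=1024/335 G=1008896/639805] → run B
t=7: vr[A=512/263 B=3072/3121 C=4145/3121 E=1024/335 G=1008896/639805] → run B
t=8: vr[A=512/263 B=4096/3121 C=4145/3121 E=1024/335 G=1008896/639805] → run B
t=9: vr[A=512/263 B=5120/3121 C=4145/3121 E=1024/335 G=1008896/639805] → run C
t=10: vr[A=512/263 B=5120/3121 C=7266/3121 E=1024/335 G=1008896/639805] → run G
t=11: vr[A=512/263 B=5120/3121 C=7266/3121 E=1024/335 G=1807872/639805] → run B
t=12: vr[A=512/263 C=7266/3121 E=1024/335 G=1807872/639805] → run A
t=13: vr[A=1024/263 C=7266/3121 E=1024/335 G=1807872/639805] → run C
t=14: vr[A=1024/263 C=10387/3121 E=1024/335 G=1807872/639805] → run G
t=15: vr[A=1024/263 C=10387/3121 E=1024/335 G=2606848/639805] → run E
t=16: vr[A=1024/263 C=10387/3121 E=2048/335 G=2606848/639805] → run C
t=17: vr[A=1024/263 C=13508/3121 E=2048/335 G=2606848/639805] → run A
t=18: vr[A=1536/263 C=13508/3121 E=2048/335 G=2606848/639805] → run G
t=19: vr[A=1536/263 C=13508/3121 E=2048/335 G=3405824/639805] → run C
t=20: vr[A=1536/263 C=16629/3121 E=2048/335 G=3405824/639805] → run G
t=21: vr[A=1536/263 C=16629/3121 E=2048/335 G=840960/127961] → run C
t=22: vr[A=1536/263 E=2048/335 G=840960/127961] → run A
t=23: vr[A=2048/263 E=2048/335 G=840960/127961] → run E
t=24: vr[A=2048/263 E=3072/335 G=840960/127961] → run G
t=25: vr[A=2048/263 E=3072/335] → run A
t=26: vr[A=2560/263 E=3072/335] → run E
t=27: vr[A=2560/263 E=4096/335] → run A
t=28: vr[A=3072/263 E=4096/335] → run A
t=29: vr[E=4096/335] → run E
t=30: vr[E=1024/67] → run E
t=31: vr[E=6144/335] → run E
t=32: vr[E=7168/335] → run E
t=33: (idle)
t=34: (idle)
t=35: (idle)
t=36: (idle)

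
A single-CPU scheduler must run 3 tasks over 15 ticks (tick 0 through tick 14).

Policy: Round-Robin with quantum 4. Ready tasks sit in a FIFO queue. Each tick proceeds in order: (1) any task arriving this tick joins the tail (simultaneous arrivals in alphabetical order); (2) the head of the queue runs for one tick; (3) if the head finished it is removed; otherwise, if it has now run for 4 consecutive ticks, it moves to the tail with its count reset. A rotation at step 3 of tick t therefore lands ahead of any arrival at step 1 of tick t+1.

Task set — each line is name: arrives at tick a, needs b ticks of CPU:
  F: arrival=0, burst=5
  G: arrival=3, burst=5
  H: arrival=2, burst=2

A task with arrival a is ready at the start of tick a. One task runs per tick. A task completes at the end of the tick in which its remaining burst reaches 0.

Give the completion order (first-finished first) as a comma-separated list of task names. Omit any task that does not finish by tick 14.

completion order = H, F, G

t=0: queue=[F] q_used=0 → run F
t=1: queue=[F] q_used=1 → run F
t=2: queue=[F,H] q_used=2 → run F
t=3: queue=[F,H,G] q_used=3 → run F
t=4: queue=[H,G,F] q_used=0 → run H
t=5: queue=[H,G,F] q_used=1 → run H
t=6: queue=[G,F] q_used=0 → run G
t=7: queue=[G,F] q_used=1 → run G
t=8: queue=[G,F] q_used=2 → run G
t=9: queue=[G,F] q_used=3 → run G
t=10: queue=[F,G] q_used=0 → run F
t=11: queue=[G] q_used=0 → run G
t=12: (idle)
t=13: (idle)
t=14: (idle)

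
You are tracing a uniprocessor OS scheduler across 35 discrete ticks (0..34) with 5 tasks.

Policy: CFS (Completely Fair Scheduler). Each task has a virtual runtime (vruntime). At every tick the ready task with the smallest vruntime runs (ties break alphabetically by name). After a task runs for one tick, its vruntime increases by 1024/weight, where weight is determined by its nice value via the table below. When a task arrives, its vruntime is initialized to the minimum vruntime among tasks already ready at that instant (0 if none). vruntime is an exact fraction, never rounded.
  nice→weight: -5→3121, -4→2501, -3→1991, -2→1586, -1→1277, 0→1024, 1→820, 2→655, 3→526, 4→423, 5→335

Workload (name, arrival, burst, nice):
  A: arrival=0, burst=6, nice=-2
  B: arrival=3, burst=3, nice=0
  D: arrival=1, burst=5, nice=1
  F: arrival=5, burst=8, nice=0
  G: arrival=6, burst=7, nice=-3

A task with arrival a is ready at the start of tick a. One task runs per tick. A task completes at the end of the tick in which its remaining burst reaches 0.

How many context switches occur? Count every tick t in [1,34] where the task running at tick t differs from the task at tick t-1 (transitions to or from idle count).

context switches = 25

t=0: vr[A=0] → run A
t=1: vr[A=512/793 D=512/793] → run A
t=2: vr[A=1024/793 D=512/793] → run D
t=3: vr[A=1024/793 B=1024/793 D=307968/162565] → run A
t=4: vr[A=1536/793 B=1024/793 D=307968/162565] → run B
t=5: vr[A=1536/793 B=1817/793 D=307968/162565 F=307968/162565] → run D
t=6: vr[A=1536/793 B=1817/793 D=510976/162565 F=307968/162565 G=307968/162565] → run F
t=7: vr[A=1536/793 B=1817/793 D=510976/162565 F=470533/162565 G=307968/162565] → run G
t=8: vr[A=1536/793 B=1817/793 D=510976/162565 F=470533/162565 G=779630848/323666915] → run A
t=9: vr[A=2048/793 B=1817/793 D=510976/162565 F=470533/162565 G=779630848/323666915] → run B
t=10: vr[A=2048/793 B=2610/793 D=510976/162565 F=470533/162565 G=779630848/323666915] → run G
t=11: vr[A=2048/793 B=2610/793 D=510976/162565 F=470533/162565 G=946097408/323666915] → run A
t=12: vr[A=2560/793 B=2610/793 D=510976/162565 F=470533/162565 G=946097408/323666915] → run F
t=13: vr[A=2560/793 B=2610/793 D=510976/162565 F=633098/162565 G=946097408/323666915] → run G
t=14: vr[A=2560/793 B=2610/793 D=510976/162565 F=633098/162565 G=1112563968/323666915] → run D
t=15: vr[A=2560/793 B=2610/793 D=713984/162565 F=633098/162565 G=1112563968/323666915] → run A
t=16: vr[B=2610/793 D=713984/162565 F=633098/162565 G=1112563968/323666915] → run B
t=17: vr[D=713984/162565 F=633098/162565 G=1112563968/323666915] → run G
t=18: vr[D=713984/162565 F=633098/162565 G=1279030528/323666915] → run F
t=19: vr[D=713984/162565 F=795663/162565 G=1279030528/323666915] → run G
t=20: vr[D=713984/162565 F=795663/162565 G=1445497088/323666915] → run D
t=21: vr[D=916992/162565 F=795663/162565 G=1445497088/323666915] → run G
t=22: vr[D=916992/162565 F=795663/162565 G=1611963648/323666915] → run F
t=23: vr[D=916992/162565 F=958228/162565 G=1611963648/323666915] → run G
t=24: vr[D=916992/162565 F=958228/162565] → run D
t=25: vr[F=958228/162565] → run F
t=26: vr[F=1120793/162565] → run F
t=27: vr[F=1283358/162565] → run F
t=28: vr[F=1445923/162565] → run F
t=29: (idle)
t=30: (idle)
t=31: (idle)
t=32: (idle)
t=33: (idle)
t=34: (idle)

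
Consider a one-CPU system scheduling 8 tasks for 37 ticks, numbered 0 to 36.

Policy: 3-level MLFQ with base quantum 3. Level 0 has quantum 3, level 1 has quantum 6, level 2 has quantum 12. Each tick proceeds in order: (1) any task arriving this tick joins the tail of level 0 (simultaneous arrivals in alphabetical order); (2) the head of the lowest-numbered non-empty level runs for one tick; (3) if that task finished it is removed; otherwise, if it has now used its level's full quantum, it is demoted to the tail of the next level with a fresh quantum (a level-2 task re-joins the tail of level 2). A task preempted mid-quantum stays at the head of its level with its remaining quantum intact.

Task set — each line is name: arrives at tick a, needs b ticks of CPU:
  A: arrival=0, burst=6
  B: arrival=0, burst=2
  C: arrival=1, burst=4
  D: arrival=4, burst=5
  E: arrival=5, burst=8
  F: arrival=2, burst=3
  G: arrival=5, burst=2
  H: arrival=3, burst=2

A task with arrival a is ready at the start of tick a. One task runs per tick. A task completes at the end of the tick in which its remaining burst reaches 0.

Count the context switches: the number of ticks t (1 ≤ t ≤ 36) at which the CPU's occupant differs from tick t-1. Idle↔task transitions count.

context switches = 12

t=0: L0/L1/L2 = AB/-/- → run A
t=1: L0/L1/L2 = ABC/-/- → run A
t=2: L0/L1/L2 = ABCF/-/- → run A
t=3: L0/L1/L2 = BCFH/A/- → run B
t=4: L0/L1/L2 = BCFHD/A/- → run B
t=5: L0/L1/L2 = CFHDEG/A/- → run C
t=6: L0/L1/L2 = CFHDEG/A/- → run C
t=7: L0/L1/L2 = CFHDEG/A/- → run C
t=8: L0/L1/L2 = FHDEG/AC/- → run F
t=9: L0/L1/L2 = FHDEG/AC/- → run F
t=10: L0/L1/L2 = FHDEG/AC/- → run F
t=11: L0/L1/L2 = HDEG/AC/- → run H
t=12: L0/L1/L2 = HDEG/AC/- → run H
t=13: L0/L1/L2 = DEG/AC/- → run D
t=14: L0/L1/L2 = DEG/AC/- → run D
t=15: L0/L1/L2 = DEG/AC/- → run D
t=16: L0/L1/L2 = EG/ACD/- → run E
t=17: L0/L1/L2 = EG/ACD/- → run E
t=18: L0/L1/L2 = EG/ACD/- → run E
t=19: L0/L1/L2 = G/ACDE/- → run G
t=20: L0/L1/L2 = G/ACDE/- → run G
t=21: L0/L1/L2 = -/ACDE/- → run A
t=22: L0/L1/L2 = -/ACDE/- → run A
t=23: L0/L1/L2 = -/ACDE/- → run A
t=24: L0/L1/L2 = -/CDE/- → run C
t=25: L0/L1/L2 = -/DE/- → run D
t=26: L0/L1/L2 = -/DE/- → run D
t=27: L0/L1/L2 = -/E/- → run E
t=28: L0/L1/L2 = -/E/- → run E
t=29: L0/L1/L2 = -/E/- → run E
t=30: L0/L1/L2 = -/E/- → run E
t=31: L0/L1/L2 = -/E/- → run E
t=32: (idle)
t=33: (idle)
t=34: (idle)
t=35: (idle)
t=36: (idle)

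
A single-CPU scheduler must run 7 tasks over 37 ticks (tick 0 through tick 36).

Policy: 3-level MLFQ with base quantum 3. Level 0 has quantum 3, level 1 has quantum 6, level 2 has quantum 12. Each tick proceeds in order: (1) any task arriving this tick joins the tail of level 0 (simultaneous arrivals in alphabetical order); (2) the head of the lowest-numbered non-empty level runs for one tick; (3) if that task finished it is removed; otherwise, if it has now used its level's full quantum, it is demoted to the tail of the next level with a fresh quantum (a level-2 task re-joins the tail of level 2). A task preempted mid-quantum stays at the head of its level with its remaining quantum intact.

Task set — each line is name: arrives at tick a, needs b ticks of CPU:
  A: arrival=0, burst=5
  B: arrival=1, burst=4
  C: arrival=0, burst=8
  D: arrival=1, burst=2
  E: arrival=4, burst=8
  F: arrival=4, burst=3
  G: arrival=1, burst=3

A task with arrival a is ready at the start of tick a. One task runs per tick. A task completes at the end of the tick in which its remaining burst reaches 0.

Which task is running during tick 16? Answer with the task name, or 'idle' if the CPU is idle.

running at tick 16 = E

t=0: L0/L1/L2 = AC/-/- → run A
t=1: L0/L1/L2 = ACBDG/-/- → run A
t=2: L0/L1/L2 = ACBDG/-/- → run A
t=3: L0/L1/L2 = CBDG/A/- → run C
t=4: L0/L1/L2 = CBDGEF/A/- → run C
t=5: L0/L1/L2 = CBDGEF/A/- → run C
t=6: L0/L1/L2 = BDGEF/AC/- → run B
t=7: L0/L1/L2 = BDGEF/AC/- → run B
t=8: L0/L1/L2 = BDGEF/AC/- → run B
t=9: L0/L1/L2 = DGEF/ACB/- → run D
t=10: L0/L1/L2 = DGEF/ACB/- → run D
t=11: L0/L1/L2 = GEF/ACB/- → run G
t=12: L0/L1/L2 = GEF/ACB/- → run G
t=13: L0/L1/L2 = GEF/ACB/- → run G
t=14: L0/L1/L2 = EF/ACB/- → run E
t=15: L0/L1/L2 = EF/ACB/- → run E
t=16: L0/L1/L2 = EF/ACB/- → run E
t=17: L0/L1/L2 = F/ACBE/- → run F
t=18: L0/L1/L2 = F/ACBE/- → run F
t=19: L0/L1/L2 = F/ACBE/- → run F
t=20: L0/L1/L2 = -/ACBE/- → run A
t=21: L0/L1/L2 = -/ACBE/- → run A
t=22: L0/L1/L2 = -/CBE/- → run C
t=23: L0/L1/L2 = -/CBE/- → run C
t=24: L0/L1/L2 = -/CBE/- → run C
t=25: L0/L1/L2 = -/CBE/- → run C
t=26: L0/L1/L2 = -/CBE/- → run C
t=27: L0/L1/L2 = -/BE/- → run B
t=28: L0/L1/L2 = -/E/- → run E
t=29: L0/L1/L2 = -/E/- → run E
t=30: L0/L1/L2 = -/E/- → run E
t=31: L0/L1/L2 = -/E/- → run E
t=32: L0/L1/L2 = -/E/- → run E
t=33: (idle)
t=34: (idle)
t=35: (idle)
t=36: (idle)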